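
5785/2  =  5785/2 = 2892.50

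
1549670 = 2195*706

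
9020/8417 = 1+603/8417 = 1.07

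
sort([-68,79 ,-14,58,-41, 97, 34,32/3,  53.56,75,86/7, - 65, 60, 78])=[ - 68,-65, - 41, - 14  ,  32/3,86/7,34,53.56,58,60,75, 78,79 , 97 ]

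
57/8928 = 19/2976  =  0.01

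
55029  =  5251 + 49778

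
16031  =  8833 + 7198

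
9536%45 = 41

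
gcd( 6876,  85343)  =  1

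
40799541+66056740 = 106856281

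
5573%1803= 164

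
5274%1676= 246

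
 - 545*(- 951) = 518295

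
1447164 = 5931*244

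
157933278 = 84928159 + 73005119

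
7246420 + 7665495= 14911915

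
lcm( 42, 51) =714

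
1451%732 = 719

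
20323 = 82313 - 61990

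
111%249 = 111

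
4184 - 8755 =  -4571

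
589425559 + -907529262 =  - 318103703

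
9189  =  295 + 8894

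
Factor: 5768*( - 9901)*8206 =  - 468636191408 = - 2^4*7^1*11^1*103^1*373^1*9901^1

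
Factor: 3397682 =2^1*277^1*6133^1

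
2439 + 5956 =8395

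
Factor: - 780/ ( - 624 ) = 2^( - 2)*5^1 = 5/4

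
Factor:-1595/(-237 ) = 3^( - 1)*5^1*11^1*29^1*79^ ( - 1)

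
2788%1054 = 680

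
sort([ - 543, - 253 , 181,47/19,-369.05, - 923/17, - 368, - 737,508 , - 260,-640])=[  -  737, - 640, - 543 , - 369.05, - 368, - 260, - 253, - 923/17,47/19,181,508 ] 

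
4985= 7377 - 2392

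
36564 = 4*9141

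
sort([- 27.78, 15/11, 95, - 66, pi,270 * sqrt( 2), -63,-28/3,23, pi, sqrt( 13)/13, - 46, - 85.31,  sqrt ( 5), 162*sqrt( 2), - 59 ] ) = [-85.31 , - 66, - 63, - 59, - 46, - 27.78, - 28/3, sqrt( 13 ) /13, 15/11 , sqrt( 5 ),pi, pi,  23, 95 , 162*sqrt ( 2),270*sqrt( 2 ) ]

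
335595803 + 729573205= 1065169008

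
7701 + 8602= 16303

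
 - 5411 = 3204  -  8615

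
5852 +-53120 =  - 47268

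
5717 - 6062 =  - 345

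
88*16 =1408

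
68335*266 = 18177110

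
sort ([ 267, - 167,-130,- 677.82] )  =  [ - 677.82, - 167,-130,267]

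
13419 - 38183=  - 24764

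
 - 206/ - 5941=206/5941 =0.03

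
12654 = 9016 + 3638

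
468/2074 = 234/1037  =  0.23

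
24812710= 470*52793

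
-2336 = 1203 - 3539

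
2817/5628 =939/1876  =  0.50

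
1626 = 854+772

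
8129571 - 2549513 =5580058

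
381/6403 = 381/6403 = 0.06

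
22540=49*460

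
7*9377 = 65639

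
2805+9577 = 12382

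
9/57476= 9/57476  =  0.00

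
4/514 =2/257 = 0.01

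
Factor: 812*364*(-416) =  - 122956288 = - 2^9*7^2*13^2 * 29^1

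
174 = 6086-5912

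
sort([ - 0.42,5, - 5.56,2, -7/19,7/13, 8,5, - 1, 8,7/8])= [ - 5.56, - 1,  -  0.42,- 7/19, 7/13,7/8,2 , 5, 5,8,  8]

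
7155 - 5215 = 1940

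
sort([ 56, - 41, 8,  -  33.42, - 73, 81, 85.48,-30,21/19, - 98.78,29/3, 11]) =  [ - 98.78, - 73, -41, - 33.42,-30,  21/19, 8, 29/3,11, 56, 81,85.48] 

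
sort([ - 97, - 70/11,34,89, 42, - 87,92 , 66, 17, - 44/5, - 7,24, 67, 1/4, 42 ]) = [ - 97, - 87, - 44/5, - 7, - 70/11, 1/4, 17, 24, 34,  42 , 42, 66,67,89, 92] 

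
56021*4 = 224084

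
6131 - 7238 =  - 1107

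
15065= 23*655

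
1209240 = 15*80616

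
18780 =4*4695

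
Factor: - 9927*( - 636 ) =2^2*3^3*53^1*1103^1=6313572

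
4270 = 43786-39516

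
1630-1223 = 407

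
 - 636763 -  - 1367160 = 730397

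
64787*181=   11726447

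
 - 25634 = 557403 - 583037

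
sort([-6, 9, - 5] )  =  [ - 6, - 5,9]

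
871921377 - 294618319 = 577303058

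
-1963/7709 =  - 151/593= -  0.25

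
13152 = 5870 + 7282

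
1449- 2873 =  - 1424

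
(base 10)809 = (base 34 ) NR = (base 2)1100101001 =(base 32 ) p9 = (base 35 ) n4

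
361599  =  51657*7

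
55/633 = 55/633 = 0.09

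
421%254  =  167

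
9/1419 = 3/473  =  0.01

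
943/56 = 16  +  47/56 = 16.84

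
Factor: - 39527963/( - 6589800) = 2^ ( - 3 )*3^( - 2 )*5^( - 2 )*7^( - 1 )*523^( - 1) * 39527963^1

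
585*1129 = 660465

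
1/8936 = 1/8936 = 0.00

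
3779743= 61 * 61963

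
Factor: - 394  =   - 2^1*197^1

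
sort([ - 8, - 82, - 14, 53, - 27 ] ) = [ - 82, - 27, - 14, - 8,  53]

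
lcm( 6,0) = 0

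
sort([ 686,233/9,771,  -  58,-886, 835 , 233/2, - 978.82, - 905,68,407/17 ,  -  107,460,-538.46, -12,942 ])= [ - 978.82, - 905, - 886, - 538.46, - 107,-58,  -  12 , 407/17,  233/9 , 68,233/2, 460,686, 771,835,  942]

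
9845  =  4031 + 5814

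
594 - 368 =226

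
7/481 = 7/481 = 0.01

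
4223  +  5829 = 10052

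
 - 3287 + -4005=-7292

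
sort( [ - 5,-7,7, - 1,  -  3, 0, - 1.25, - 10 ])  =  [ - 10 , - 7, - 5, - 3, - 1.25, - 1  ,  0,7 ] 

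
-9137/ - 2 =4568 +1/2 = 4568.50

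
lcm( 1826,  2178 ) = 180774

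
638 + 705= 1343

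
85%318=85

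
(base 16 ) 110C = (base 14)183A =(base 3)12222122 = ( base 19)C1D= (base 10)4364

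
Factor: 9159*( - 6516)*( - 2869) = 2^2*3^3 * 19^1*43^1*71^1*151^1*181^1 = 171222046236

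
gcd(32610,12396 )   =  6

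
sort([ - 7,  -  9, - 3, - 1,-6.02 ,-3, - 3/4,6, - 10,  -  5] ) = [ - 10, - 9, - 7, - 6.02,-5,-3, - 3,-1, - 3/4,6]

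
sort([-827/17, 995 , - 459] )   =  [ - 459, - 827/17,995]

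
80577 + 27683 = 108260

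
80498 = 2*40249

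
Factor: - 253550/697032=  - 2^(-2 ) * 3^ (-3 ) * 5^2 * 7^( - 1 ) * 11^1 = - 275/756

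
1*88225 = 88225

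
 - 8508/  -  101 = 84  +  24/101 = 84.24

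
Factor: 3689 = 7^1*17^1*31^1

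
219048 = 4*54762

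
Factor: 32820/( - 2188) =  - 3^1 * 5^1 = -15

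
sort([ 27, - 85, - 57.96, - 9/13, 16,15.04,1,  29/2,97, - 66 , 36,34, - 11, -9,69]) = [- 85, - 66, - 57.96, - 11, - 9, - 9/13  ,  1,29/2,15.04,16,  27,34, 36,69,  97]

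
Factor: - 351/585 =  - 3^1*5^ ( - 1) = -3/5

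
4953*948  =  4695444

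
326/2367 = 326/2367 = 0.14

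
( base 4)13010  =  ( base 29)FH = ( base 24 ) ik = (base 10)452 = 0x1c4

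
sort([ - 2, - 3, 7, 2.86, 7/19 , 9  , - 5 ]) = [ - 5, - 3,- 2 , 7/19, 2.86, 7, 9] 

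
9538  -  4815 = 4723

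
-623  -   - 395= - 228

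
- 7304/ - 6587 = 7304/6587  =  1.11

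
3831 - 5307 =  - 1476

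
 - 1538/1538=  - 1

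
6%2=0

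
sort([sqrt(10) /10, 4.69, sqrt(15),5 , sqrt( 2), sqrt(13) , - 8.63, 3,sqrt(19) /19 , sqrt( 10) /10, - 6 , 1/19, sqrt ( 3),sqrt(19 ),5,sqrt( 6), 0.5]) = [ - 8.63,  -  6, 1/19,sqrt(19)/19, sqrt ( 10)/10,sqrt( 10)/10, 0.5 , sqrt ( 2 ),sqrt ( 3) , sqrt( 6),3,sqrt(13 ), sqrt( 15), sqrt(19), 4.69, 5, 5 ] 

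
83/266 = 83/266= 0.31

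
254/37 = 254/37  =  6.86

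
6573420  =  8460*777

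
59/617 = 59/617 = 0.10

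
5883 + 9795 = 15678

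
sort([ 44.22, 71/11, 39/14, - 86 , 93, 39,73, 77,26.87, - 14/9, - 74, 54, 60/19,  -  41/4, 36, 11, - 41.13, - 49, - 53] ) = [ - 86 , - 74,  -  53, - 49, - 41.13, - 41/4,-14/9,39/14, 60/19, 71/11, 11, 26.87, 36,  39,44.22, 54,  73,  77, 93]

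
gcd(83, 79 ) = 1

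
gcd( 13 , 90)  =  1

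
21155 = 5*4231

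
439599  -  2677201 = - 2237602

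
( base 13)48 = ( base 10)60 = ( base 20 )30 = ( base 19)33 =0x3C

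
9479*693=6568947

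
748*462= 345576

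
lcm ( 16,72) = 144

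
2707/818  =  2707/818 = 3.31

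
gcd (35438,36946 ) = 754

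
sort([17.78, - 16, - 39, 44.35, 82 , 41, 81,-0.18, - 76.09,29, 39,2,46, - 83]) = [ - 83, - 76.09, -39,  -  16, - 0.18 , 2,17.78,29, 39,41,44.35 , 46,81,82 ] 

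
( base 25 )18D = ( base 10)838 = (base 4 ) 31012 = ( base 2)1101000110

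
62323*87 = 5422101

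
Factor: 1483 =1483^1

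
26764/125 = 26764/125 = 214.11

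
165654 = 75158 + 90496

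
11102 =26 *427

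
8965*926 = 8301590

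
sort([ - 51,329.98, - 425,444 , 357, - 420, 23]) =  [ - 425 , - 420, - 51,  23 , 329.98,357, 444] 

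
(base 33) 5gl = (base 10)5994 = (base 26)8ME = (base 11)455a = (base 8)13552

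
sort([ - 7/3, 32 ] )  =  [ - 7/3,  32 ] 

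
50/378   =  25/189 = 0.13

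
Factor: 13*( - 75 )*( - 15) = 3^2*5^3*13^1 = 14625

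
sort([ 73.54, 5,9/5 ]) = [ 9/5,5,73.54 ] 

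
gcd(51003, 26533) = 1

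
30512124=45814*666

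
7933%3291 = 1351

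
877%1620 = 877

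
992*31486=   31234112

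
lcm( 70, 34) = 1190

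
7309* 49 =358141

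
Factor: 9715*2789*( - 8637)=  -234020680995= -3^1*5^1*29^1*67^1*2789^1*2879^1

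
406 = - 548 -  - 954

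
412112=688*599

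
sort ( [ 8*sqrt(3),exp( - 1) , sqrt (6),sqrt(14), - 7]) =[  -  7, exp (-1), sqrt( 6 ), sqrt(  14),8*sqrt( 3 )]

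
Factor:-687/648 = -2^( - 3)*3^( - 3)*229^1 = - 229/216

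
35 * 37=1295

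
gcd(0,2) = 2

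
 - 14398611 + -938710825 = - 953109436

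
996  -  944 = 52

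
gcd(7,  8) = 1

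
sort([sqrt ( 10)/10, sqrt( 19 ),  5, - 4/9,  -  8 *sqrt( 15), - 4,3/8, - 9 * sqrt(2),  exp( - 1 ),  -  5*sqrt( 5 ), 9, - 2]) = [ - 8*sqrt(15), - 9 * sqrt(2), - 5*sqrt( 5 ),-4 , - 2,-4/9,  sqrt( 10) /10 , exp(  -  1) , 3/8,  sqrt( 19),  5, 9]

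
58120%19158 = 646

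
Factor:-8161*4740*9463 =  - 366058553820 = - 2^2*3^1*5^1*79^1 * 8161^1*9463^1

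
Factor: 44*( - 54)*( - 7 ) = 2^3*3^3*7^1*11^1= 16632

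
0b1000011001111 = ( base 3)12220101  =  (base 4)1003033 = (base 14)17d5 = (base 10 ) 4303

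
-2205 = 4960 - 7165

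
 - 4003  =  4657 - 8660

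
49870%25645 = 24225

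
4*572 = 2288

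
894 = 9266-8372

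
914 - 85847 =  - 84933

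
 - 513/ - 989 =513/989 = 0.52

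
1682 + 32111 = 33793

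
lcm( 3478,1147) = 107818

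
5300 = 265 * 20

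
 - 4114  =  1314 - 5428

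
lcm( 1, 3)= 3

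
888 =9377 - 8489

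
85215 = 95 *897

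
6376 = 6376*1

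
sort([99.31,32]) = [ 32, 99.31 ] 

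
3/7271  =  3/7271 = 0.00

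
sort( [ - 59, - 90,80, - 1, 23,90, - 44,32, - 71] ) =[ - 90,-71, - 59, - 44, - 1,23, 32,80 , 90 ] 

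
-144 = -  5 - 139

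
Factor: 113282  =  2^1*13^1*4357^1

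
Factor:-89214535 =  - 5^1*233^1*76579^1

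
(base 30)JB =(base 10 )581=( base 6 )2405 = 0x245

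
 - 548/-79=6 + 74/79 = 6.94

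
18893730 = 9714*1945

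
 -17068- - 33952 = 16884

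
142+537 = 679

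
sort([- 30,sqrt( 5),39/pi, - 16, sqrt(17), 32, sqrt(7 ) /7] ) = [ - 30, - 16, sqrt( 7)/7, sqrt( 5), sqrt( 17),39/pi,32 ] 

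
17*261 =4437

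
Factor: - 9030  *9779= - 88304370 = - 2^1*3^1 * 5^1*7^2*11^1*43^1 * 127^1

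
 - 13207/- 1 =13207/1 = 13207.00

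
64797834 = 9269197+55528637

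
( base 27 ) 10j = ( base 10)748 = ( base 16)2EC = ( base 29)pn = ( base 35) ld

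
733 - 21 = 712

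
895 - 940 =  - 45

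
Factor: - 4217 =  - 4217^1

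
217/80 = 217/80= 2.71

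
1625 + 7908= 9533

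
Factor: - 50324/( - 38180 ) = 547/415= 5^( - 1 )*83^(- 1 )*547^1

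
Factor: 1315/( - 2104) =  - 2^ ( - 3)*5^1=-5/8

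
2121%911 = 299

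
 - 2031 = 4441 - 6472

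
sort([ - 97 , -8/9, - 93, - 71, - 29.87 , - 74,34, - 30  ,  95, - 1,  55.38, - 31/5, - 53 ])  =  [ - 97,  -  93, - 74, - 71, - 53, - 30,-29.87, - 31/5, - 1, - 8/9,34,55.38, 95 ]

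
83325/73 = 1141 + 32/73 = 1141.44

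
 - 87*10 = - 870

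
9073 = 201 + 8872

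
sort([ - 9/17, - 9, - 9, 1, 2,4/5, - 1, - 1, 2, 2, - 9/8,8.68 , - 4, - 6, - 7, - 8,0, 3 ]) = [ - 9, - 9, - 8, - 7, - 6, -4, - 9/8,  -  1, - 1 ,  -  9/17,0 , 4/5,1, 2,2, 2 , 3, 8.68] 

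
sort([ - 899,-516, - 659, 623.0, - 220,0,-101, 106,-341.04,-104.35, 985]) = [-899, - 659, - 516, - 341.04 , - 220, -104.35, - 101, 0,  106,623.0, 985] 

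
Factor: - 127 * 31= - 31^1*127^1 = - 3937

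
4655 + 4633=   9288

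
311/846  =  311/846 = 0.37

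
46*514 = 23644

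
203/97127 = 203/97127 = 0.00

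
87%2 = 1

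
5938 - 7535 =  - 1597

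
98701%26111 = 20368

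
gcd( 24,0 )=24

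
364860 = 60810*6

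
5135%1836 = 1463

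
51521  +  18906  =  70427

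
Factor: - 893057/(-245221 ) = 11^1*19^1 *41^( - 1 ) *4273^1*5981^(-1) 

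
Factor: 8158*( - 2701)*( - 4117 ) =2^1* 23^1*37^1*73^1*179^1*4079^1  =  90717098686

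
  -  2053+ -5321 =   -  7374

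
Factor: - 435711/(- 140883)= 467/151 = 151^(-1) * 467^1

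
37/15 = 2+7/15  =  2.47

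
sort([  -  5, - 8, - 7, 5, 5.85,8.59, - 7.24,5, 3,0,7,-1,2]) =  [ -8,-7.24,-7,-5, - 1,  0,2,3, 5,5, 5.85, 7,8.59]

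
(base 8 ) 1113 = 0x24B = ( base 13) 362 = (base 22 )14f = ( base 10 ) 587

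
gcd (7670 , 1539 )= 1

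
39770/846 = 47 + 4/423 = 47.01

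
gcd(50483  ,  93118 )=1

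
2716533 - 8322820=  - 5606287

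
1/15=1/15  =  0.07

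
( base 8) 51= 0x29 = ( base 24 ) 1h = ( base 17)27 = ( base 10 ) 41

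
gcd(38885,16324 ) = 77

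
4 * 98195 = 392780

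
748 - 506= 242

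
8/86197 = 8/86197 = 0.00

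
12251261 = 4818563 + 7432698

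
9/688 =9/688= 0.01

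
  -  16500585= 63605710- 80106295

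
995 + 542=1537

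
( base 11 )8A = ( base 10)98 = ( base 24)42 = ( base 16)62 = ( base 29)3B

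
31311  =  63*497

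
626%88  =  10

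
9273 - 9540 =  - 267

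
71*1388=98548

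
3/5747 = 3/5747 = 0.00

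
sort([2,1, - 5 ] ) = [ - 5,1, 2]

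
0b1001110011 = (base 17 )22F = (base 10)627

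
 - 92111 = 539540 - 631651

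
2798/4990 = 1399/2495= 0.56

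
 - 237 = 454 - 691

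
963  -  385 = 578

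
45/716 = 45/716 = 0.06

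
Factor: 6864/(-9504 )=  - 2^( -1 )*3^(-2 )*13^1 =- 13/18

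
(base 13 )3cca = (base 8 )21121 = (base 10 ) 8785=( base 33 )827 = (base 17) 1d6d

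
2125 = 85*25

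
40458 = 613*66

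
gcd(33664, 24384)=64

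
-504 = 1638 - 2142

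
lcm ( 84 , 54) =756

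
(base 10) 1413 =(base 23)2FA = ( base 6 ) 10313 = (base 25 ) 26d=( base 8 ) 2605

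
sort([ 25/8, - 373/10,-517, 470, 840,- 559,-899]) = [  -  899, - 559, - 517, - 373/10,25/8, 470,840]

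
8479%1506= 949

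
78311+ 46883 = 125194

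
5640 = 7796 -2156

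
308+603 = 911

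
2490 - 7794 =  - 5304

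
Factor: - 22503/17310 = - 2^( - 1)*5^( - 1)*13^1 = -13/10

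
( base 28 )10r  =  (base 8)1453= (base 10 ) 811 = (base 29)rs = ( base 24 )19J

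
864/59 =14+38/59=14.64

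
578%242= 94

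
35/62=35/62=0.56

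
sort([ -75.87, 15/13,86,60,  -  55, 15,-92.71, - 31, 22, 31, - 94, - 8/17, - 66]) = [-94, - 92.71, - 75.87 ,-66, - 55, - 31, - 8/17, 15/13 , 15,  22 , 31,60,86]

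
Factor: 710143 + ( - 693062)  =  17081 = 19^1*29^1*31^1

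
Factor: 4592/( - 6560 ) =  - 7/10 = -  2^( - 1 ) *5^( - 1)*7^1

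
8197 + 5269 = 13466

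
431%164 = 103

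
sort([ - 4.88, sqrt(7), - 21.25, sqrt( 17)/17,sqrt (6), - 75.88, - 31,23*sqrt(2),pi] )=[ - 75.88,-31,-21.25, - 4.88, sqrt( 17)/17, sqrt(6), sqrt(7) , pi, 23*sqrt(2) ]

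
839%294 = 251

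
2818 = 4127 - 1309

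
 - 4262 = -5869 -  - 1607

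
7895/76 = 103 + 67/76 =103.88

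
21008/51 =21008/51 = 411.92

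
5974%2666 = 642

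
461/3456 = 461/3456 = 0.13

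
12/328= 3/82 = 0.04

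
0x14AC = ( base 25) 8BH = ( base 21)c00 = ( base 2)1010010101100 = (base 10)5292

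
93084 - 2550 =90534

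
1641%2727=1641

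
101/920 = 101/920 = 0.11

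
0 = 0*7684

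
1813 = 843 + 970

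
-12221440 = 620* (-19712)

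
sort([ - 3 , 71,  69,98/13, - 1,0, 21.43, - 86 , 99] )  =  [  -  86 , - 3 , - 1,0,98/13,21.43 , 69, 71,99]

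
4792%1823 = 1146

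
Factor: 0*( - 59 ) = 0^1 = 0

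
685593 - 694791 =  - 9198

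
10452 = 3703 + 6749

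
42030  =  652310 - 610280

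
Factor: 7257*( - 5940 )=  - 2^2 * 3^4*5^1 * 11^1*41^1*59^1 = - 43106580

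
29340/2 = 14670 = 14670.00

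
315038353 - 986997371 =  - 671959018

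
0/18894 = 0 = 0.00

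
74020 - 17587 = 56433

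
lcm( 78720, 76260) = 2440320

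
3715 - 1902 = 1813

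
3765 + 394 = 4159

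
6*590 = 3540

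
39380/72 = 546 + 17/18= 546.94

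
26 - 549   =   - 523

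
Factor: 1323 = 3^3*7^2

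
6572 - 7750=-1178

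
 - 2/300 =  - 1+149/150 = - 0.01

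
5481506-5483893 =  - 2387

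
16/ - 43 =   -  16/43= - 0.37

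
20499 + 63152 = 83651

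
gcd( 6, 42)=6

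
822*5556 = 4567032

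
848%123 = 110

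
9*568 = 5112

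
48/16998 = 8/2833 =0.00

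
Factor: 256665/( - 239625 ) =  - 3^(  -  2 )*  5^( - 2) *241^1 = - 241/225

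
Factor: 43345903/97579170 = 2^( -1) *3^( -2)*5^(  -  1)*13^ ( - 1 )*17^1*83401^( - 1)*2549759^1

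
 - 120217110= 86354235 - 206571345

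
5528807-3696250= 1832557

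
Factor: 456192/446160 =864/845 = 2^5*3^3*5^(-1) *13^( - 2) 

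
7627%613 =271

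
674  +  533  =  1207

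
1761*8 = 14088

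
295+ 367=662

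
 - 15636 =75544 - 91180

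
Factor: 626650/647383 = 2^1*5^2*11^(-1 )*83^1*151^1 *229^(- 1 ) * 257^( - 1 ) 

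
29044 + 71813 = 100857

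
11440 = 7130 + 4310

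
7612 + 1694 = 9306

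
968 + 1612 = 2580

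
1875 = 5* 375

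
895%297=4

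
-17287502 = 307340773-324628275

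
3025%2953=72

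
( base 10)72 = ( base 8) 110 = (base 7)132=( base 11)66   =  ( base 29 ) 2e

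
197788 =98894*2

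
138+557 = 695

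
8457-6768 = 1689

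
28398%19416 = 8982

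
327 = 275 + 52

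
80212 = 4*20053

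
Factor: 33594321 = 3^1*2357^1*4751^1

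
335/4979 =335/4979 = 0.07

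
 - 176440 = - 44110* 4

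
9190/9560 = 919/956 = 0.96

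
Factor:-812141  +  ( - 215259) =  - 2^3*5^2*11^1*467^1 =- 1027400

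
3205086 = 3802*843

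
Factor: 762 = 2^1*3^1*127^1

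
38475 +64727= 103202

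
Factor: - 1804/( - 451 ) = 2^2 = 4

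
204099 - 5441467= - 5237368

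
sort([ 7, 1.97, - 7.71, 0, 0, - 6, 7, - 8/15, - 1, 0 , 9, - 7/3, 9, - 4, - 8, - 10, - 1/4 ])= [ - 10, - 8, - 7.71, - 6, - 4,-7/3, - 1, - 8/15, - 1/4, 0, 0, 0,1.97, 7, 7,9,9 ]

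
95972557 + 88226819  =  184199376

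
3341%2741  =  600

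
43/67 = 43/67= 0.64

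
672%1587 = 672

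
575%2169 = 575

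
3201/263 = 3201/263 = 12.17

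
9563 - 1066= 8497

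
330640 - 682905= - 352265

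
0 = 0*51022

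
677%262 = 153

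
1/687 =1/687 = 0.00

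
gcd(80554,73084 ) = 2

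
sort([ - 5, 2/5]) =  [ - 5,2/5] 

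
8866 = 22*403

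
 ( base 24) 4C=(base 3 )11000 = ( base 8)154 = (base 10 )108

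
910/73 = 12 + 34/73  =  12.47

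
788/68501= 788/68501=0.01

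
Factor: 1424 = 2^4*89^1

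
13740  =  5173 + 8567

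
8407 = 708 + 7699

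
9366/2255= 4 + 346/2255 = 4.15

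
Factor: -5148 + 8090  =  2^1*1471^1 = 2942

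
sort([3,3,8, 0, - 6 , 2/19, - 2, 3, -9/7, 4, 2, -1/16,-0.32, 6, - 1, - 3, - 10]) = [ - 10, - 6,-3, - 2, - 9/7,  -  1,-0.32,  -  1/16, 0,2/19,2, 3, 3, 3,4, 6, 8] 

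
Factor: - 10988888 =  - 2^3 * 1373611^1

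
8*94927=759416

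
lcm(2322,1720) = 46440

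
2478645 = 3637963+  - 1159318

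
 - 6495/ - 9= 721+2/3 = 721.67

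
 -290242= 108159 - 398401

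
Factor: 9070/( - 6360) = -2^(-2 )*3^( - 1 )*53^ ( - 1 )*907^1= - 907/636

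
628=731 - 103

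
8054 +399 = 8453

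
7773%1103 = 52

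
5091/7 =727 + 2/7 =727.29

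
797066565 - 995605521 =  - 198538956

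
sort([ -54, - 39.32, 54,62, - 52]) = [ - 54, - 52, - 39.32,54,62]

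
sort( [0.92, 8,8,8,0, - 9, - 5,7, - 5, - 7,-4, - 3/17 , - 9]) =[ - 9, - 9 , - 7, - 5 , - 5, - 4,-3/17,0,0.92, 7,8, 8 , 8 ] 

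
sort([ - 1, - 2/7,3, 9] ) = [ - 1, - 2/7,3,9] 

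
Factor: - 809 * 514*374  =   - 155518924 = -2^2*11^1 * 17^1  *  257^1*809^1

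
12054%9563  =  2491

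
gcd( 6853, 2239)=1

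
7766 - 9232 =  - 1466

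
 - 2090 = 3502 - 5592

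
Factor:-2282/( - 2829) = 2^1 * 3^(- 1) * 7^1*23^( - 1)*41^( - 1) * 163^1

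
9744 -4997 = 4747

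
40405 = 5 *8081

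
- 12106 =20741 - 32847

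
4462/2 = 2231 = 2231.00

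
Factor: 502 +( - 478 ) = 2^3*3^1 = 24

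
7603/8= 950+3/8 =950.38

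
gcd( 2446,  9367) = 1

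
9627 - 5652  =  3975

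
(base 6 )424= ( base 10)160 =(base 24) 6G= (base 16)a0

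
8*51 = 408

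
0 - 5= - 5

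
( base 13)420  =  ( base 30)nc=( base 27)q0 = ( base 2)1010111110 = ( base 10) 702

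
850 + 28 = 878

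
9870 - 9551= 319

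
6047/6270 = 6047/6270 = 0.96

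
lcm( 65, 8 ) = 520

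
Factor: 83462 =2^1*29^1 * 1439^1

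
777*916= 711732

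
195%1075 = 195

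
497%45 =2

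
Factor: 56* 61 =2^3 * 7^1 * 61^1  =  3416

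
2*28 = 56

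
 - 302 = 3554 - 3856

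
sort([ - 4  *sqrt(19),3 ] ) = [ - 4*sqrt( 19),3]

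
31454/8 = 15727/4 = 3931.75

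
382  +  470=852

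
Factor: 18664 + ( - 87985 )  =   - 69321= - 3^1*7^1*3301^1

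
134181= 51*2631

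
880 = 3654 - 2774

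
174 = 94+80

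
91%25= 16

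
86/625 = 86/625= 0.14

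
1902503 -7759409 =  - 5856906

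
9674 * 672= 6500928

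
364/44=8 + 3/11=8.27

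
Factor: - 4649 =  - 4649^1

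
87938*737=64810306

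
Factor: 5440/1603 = 2^6*5^1*7^( - 1)*17^1*229^(-1 ) 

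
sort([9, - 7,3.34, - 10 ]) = [ - 10, - 7,3.34,9 ]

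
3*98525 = 295575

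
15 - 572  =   - 557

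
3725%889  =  169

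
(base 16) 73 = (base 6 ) 311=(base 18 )67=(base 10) 115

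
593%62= 35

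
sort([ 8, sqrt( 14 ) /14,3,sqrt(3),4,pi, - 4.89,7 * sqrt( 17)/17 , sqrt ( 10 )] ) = [ - 4.89,sqrt( 14)/14,7*sqrt(17 ) /17,sqrt( 3),3,pi,sqrt( 10 ),4,8 ] 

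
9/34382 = 9/34382 = 0.00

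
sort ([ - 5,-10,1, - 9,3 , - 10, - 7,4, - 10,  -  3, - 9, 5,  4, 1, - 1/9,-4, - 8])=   [  -  10, - 10, - 10, - 9, - 9, - 8, - 7, - 5, - 4, - 3, - 1/9, 1, 1,3, 4,4, 5]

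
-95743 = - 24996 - 70747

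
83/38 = 2 + 7/38 = 2.18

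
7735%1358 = 945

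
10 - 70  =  - 60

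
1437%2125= 1437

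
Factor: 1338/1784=3/4 = 2^( - 2)  *  3^1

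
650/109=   650/109 = 5.96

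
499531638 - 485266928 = 14264710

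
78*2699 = 210522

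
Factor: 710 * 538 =381980 = 2^2*5^1* 71^1 *269^1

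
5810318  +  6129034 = 11939352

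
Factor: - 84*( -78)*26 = 170352 = 2^4 * 3^2*7^1 * 13^2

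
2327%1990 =337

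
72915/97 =72915/97 = 751.70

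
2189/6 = 2189/6 = 364.83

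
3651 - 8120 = - 4469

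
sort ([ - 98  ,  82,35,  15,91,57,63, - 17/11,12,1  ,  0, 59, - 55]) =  [ - 98, - 55,-17/11,0, 1,12  ,  15,35, 57,59, 63 , 82,  91 ] 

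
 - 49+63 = 14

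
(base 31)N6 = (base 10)719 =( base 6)3155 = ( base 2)1011001111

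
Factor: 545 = 5^1*109^1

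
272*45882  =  12479904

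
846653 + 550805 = 1397458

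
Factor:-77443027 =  - 1523^1*50849^1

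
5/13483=5/13483 =0.00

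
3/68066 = 3/68066  =  0.00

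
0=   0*40927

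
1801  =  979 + 822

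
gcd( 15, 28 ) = 1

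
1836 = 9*204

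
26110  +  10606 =36716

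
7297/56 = 130+17/56= 130.30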